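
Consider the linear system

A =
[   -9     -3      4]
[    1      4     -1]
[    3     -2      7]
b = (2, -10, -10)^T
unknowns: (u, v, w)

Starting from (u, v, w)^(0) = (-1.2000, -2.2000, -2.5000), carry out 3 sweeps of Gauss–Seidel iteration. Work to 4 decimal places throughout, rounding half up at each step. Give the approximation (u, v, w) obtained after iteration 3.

(-0.2191, -3.0009, -2.1921)

Iteration 1:
  u = (2 - (-3)·-2.2000 - (4)·-2.5000) / (-9) = -0.6000
  v = (-10 - (1)·-0.6000 - (-1)·-2.5000) / (4) = -2.9750
  w = (-10 - (3)·-0.6000 - (-2)·-2.9750) / (7) = -2.0214
Iteration 2:
  u = (2 - (-3)·-2.9750 - (4)·-2.0214) / (-9) = -0.1290
  v = (-10 - (1)·-0.1290 - (-1)·-2.0214) / (4) = -2.9731
  w = (-10 - (3)·-0.1290 - (-2)·-2.9731) / (7) = -2.2227
Iteration 3:
  u = (2 - (-3)·-2.9731 - (4)·-2.2227) / (-9) = -0.2191
  v = (-10 - (1)·-0.2191 - (-1)·-2.2227) / (4) = -3.0009
  w = (-10 - (3)·-0.2191 - (-2)·-3.0009) / (7) = -2.1921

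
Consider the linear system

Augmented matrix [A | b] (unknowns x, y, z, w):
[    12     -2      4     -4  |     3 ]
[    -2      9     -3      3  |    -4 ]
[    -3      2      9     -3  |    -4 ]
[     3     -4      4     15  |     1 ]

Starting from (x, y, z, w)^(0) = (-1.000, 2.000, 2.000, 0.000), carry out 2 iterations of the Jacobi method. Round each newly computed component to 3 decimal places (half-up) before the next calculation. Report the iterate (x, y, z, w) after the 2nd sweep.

(0.746, -0.959, -0.383, 0.409)

Iteration 1:
  x = (3 - (-2)·2.000 - (4)·2.000 - (-4)·0.000) / (12) = -0.083
  y = (-4 - (-2)·-1.000 - (-3)·2.000 - (3)·0.000) / (9) = 0.000
  z = (-4 - (-3)·-1.000 - (2)·2.000 - (-3)·0.000) / (9) = -1.222
  w = (1 - (3)·-1.000 - (-4)·2.000 - (4)·2.000) / (15) = 0.267
Iteration 2:
  x = (3 - (-2)·0.000 - (4)·-1.222 - (-4)·0.267) / (12) = 0.746
  y = (-4 - (-2)·-0.083 - (-3)·-1.222 - (3)·0.267) / (9) = -0.959
  z = (-4 - (-3)·-0.083 - (2)·0.000 - (-3)·0.267) / (9) = -0.383
  w = (1 - (3)·-0.083 - (-4)·0.000 - (4)·-1.222) / (15) = 0.409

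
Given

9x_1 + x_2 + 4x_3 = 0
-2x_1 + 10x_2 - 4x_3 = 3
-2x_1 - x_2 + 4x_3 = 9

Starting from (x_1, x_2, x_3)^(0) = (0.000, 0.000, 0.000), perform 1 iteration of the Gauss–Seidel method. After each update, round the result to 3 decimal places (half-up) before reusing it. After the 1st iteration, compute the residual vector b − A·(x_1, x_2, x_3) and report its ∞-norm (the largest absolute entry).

Iteration 1:
  x_1 = (0 - (1)·0.000 - (4)·0.000) / (9) = 0.000
  x_2 = (3 - (-2)·0.000 - (-4)·0.000) / (10) = 0.300
  x_3 = (9 - (-2)·0.000 - (-1)·0.300) / (4) = 2.325
Residual b − A·x = (-9.600, 9.300, 0.000); ∞-norm = 9.600

9.600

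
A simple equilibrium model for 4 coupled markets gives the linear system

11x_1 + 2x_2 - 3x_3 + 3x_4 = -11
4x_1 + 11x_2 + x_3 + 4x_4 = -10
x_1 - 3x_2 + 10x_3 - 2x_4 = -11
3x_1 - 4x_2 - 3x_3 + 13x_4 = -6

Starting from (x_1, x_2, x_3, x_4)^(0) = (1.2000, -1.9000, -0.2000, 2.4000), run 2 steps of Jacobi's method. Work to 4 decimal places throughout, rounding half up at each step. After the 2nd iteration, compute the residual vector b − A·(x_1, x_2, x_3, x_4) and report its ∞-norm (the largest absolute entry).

Iteration 1:
  x_1 = (-11 - (2)·-1.9000 - (-3)·-0.2000 - (3)·2.4000) / (11) = -1.3636
  x_2 = (-10 - (4)·1.2000 - (1)·-0.2000 - (4)·2.4000) / (11) = -2.2000
  x_3 = (-11 - (1)·1.2000 - (-3)·-1.9000 - (-2)·2.4000) / (10) = -1.3100
  x_4 = (-6 - (3)·1.2000 - (-4)·-1.9000 - (-3)·-0.2000) / (13) = -1.3692
Iteration 2:
  x_1 = (-11 - (2)·-2.2000 - (-3)·-1.3100 - (3)·-1.3692) / (11) = -0.5839
  x_2 = (-10 - (4)·-1.3636 - (1)·-1.3100 - (4)·-1.3692) / (11) = 0.2037
  x_3 = (-11 - (1)·-1.3636 - (-3)·-2.2000 - (-2)·-1.3692) / (10) = -1.8975
  x_4 = (-6 - (3)·-1.3636 - (-4)·-2.2000 - (-3)·-1.3100) / (13) = -1.1261
Residual b − A·x = (-7.2987, -3.5032, 6.9178, 5.5133); ∞-norm = 7.2987

7.2987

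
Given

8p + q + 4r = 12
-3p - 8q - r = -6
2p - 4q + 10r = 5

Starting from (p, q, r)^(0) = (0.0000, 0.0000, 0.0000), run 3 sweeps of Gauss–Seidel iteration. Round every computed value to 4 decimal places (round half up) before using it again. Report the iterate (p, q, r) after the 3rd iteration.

Iteration 1:
  p = (12 - (1)·0.0000 - (4)·0.0000) / (8) = 1.5000
  q = (-6 - (-3)·1.5000 - (-1)·0.0000) / (-8) = 0.1875
  r = (5 - (2)·1.5000 - (-4)·0.1875) / (10) = 0.2750
Iteration 2:
  p = (12 - (1)·0.1875 - (4)·0.2750) / (8) = 1.3391
  q = (-6 - (-3)·1.3391 - (-1)·0.2750) / (-8) = 0.2135
  r = (5 - (2)·1.3391 - (-4)·0.2135) / (10) = 0.3176
Iteration 3:
  p = (12 - (1)·0.2135 - (4)·0.3176) / (8) = 1.3145
  q = (-6 - (-3)·1.3145 - (-1)·0.3176) / (-8) = 0.2174
  r = (5 - (2)·1.3145 - (-4)·0.2174) / (10) = 0.3241

(1.3145, 0.2174, 0.3241)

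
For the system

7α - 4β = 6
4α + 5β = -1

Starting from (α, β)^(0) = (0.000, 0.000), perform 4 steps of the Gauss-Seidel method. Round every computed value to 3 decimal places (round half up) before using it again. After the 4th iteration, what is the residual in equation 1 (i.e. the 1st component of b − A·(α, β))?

Iteration 1:
  α = (6 - (-4)·0.000) / (7) = 0.857
  β = (-1 - (4)·0.857) / (5) = -0.886
Iteration 2:
  α = (6 - (-4)·-0.886) / (7) = 0.351
  β = (-1 - (4)·0.351) / (5) = -0.481
Iteration 3:
  α = (6 - (-4)·-0.481) / (7) = 0.582
  β = (-1 - (4)·0.582) / (5) = -0.666
Iteration 4:
  α = (6 - (-4)·-0.666) / (7) = 0.477
  β = (-1 - (4)·0.477) / (5) = -0.582
Residual b − A·x = (0.333, 0.002)

0.333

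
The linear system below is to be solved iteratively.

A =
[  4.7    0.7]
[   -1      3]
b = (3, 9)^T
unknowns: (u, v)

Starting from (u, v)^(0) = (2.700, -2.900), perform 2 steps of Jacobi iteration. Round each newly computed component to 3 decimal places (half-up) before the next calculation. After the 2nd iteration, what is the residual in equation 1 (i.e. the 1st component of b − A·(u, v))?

0.382

Iteration 1:
  u = (3 - (0.7)·-2.900) / (4.7) = 1.070
  v = (9 - (-1)·2.700) / (3) = 3.900
Iteration 2:
  u = (3 - (0.7)·3.900) / (4.7) = 0.057
  v = (9 - (-1)·1.070) / (3) = 3.357
Residual b − A·x = (0.382, -1.014)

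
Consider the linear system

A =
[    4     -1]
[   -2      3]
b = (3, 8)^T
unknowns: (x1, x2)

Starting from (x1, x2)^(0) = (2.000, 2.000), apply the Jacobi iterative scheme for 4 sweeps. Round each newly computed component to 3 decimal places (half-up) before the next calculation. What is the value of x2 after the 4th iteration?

3.750

Iteration 1:
  x1 = (3 - (-1)·2.000) / (4) = 1.250
  x2 = (8 - (-2)·2.000) / (3) = 4.000
Iteration 2:
  x1 = (3 - (-1)·4.000) / (4) = 1.750
  x2 = (8 - (-2)·1.250) / (3) = 3.500
Iteration 3:
  x1 = (3 - (-1)·3.500) / (4) = 1.625
  x2 = (8 - (-2)·1.750) / (3) = 3.833
Iteration 4:
  x1 = (3 - (-1)·3.833) / (4) = 1.708
  x2 = (8 - (-2)·1.625) / (3) = 3.750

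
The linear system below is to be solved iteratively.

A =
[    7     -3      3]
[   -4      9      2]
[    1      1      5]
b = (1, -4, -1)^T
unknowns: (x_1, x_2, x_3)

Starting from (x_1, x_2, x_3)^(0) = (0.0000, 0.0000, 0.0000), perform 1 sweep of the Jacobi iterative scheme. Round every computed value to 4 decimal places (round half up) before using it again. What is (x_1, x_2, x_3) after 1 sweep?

Iteration 1:
  x_1 = (1 - (-3)·0.0000 - (3)·0.0000) / (7) = 0.1429
  x_2 = (-4 - (-4)·0.0000 - (2)·0.0000) / (9) = -0.4444
  x_3 = (-1 - (1)·0.0000 - (1)·0.0000) / (5) = -0.2000

(0.1429, -0.4444, -0.2000)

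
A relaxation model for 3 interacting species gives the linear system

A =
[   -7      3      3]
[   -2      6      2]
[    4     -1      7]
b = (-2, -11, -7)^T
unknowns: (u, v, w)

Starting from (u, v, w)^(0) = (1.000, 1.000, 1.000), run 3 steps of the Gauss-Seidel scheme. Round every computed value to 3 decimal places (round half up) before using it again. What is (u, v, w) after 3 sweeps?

Iteration 1:
  u = (-2 - (3)·1.000 - (3)·1.000) / (-7) = 1.143
  v = (-11 - (-2)·1.143 - (2)·1.000) / (6) = -1.786
  w = (-7 - (4)·1.143 - (-1)·-1.786) / (7) = -1.908
Iteration 2:
  u = (-2 - (3)·-1.786 - (3)·-1.908) / (-7) = -1.297
  v = (-11 - (-2)·-1.297 - (2)·-1.908) / (6) = -1.630
  w = (-7 - (4)·-1.297 - (-1)·-1.630) / (7) = -0.492
Iteration 3:
  u = (-2 - (3)·-1.630 - (3)·-0.492) / (-7) = -0.624
  v = (-11 - (-2)·-0.624 - (2)·-0.492) / (6) = -1.877
  w = (-7 - (4)·-0.624 - (-1)·-1.877) / (7) = -0.912

(-0.624, -1.877, -0.912)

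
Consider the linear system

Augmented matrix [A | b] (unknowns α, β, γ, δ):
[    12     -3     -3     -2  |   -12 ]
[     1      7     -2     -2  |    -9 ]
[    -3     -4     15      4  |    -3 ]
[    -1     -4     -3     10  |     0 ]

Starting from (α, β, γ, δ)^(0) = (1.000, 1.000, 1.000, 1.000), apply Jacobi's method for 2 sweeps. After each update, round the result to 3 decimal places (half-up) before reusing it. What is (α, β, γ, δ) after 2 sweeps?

(-1.081, -1.010, -0.708, -0.376)

Iteration 1:
  α = (-12 - (-3)·1.000 - (-3)·1.000 - (-2)·1.000) / (12) = -0.333
  β = (-9 - (1)·1.000 - (-2)·1.000 - (-2)·1.000) / (7) = -0.857
  γ = (-3 - (-3)·1.000 - (-4)·1.000 - (4)·1.000) / (15) = 0.000
  δ = (0 - (-1)·1.000 - (-4)·1.000 - (-3)·1.000) / (10) = 0.800
Iteration 2:
  α = (-12 - (-3)·-0.857 - (-3)·0.000 - (-2)·0.800) / (12) = -1.081
  β = (-9 - (1)·-0.333 - (-2)·0.000 - (-2)·0.800) / (7) = -1.010
  γ = (-3 - (-3)·-0.333 - (-4)·-0.857 - (4)·0.800) / (15) = -0.708
  δ = (0 - (-1)·-0.333 - (-4)·-0.857 - (-3)·0.000) / (10) = -0.376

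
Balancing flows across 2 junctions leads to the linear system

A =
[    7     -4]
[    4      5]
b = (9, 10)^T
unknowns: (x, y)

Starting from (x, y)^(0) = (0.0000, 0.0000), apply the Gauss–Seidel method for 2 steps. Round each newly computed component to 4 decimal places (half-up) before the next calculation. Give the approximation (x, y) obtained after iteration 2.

(1.8408, 0.5274)

Iteration 1:
  x = (9 - (-4)·0.0000) / (7) = 1.2857
  y = (10 - (4)·1.2857) / (5) = 0.9714
Iteration 2:
  x = (9 - (-4)·0.9714) / (7) = 1.8408
  y = (10 - (4)·1.8408) / (5) = 0.5274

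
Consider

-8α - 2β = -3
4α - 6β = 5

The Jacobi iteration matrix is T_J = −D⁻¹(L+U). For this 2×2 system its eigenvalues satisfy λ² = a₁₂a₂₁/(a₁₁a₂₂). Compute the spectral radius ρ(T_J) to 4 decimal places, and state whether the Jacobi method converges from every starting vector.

0.4082

a₁₂a₂₁/(a₁₁a₂₂) = (-2)·(4) / ((-8)·(-6)) = -0.166667
ρ = √|-0.166667| = √0.166667 = 0.4082
ρ < 1, so Jacobi converges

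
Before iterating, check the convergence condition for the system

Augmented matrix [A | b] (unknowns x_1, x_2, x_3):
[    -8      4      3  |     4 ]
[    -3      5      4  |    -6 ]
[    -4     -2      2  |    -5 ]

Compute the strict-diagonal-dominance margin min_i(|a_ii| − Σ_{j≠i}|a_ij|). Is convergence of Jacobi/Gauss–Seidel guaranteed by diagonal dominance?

-4

row 1: |-8| − (4+3) = 1
row 2: |5| − (3+4) = -2
row 3: |2| − (4+2) = -4
minimum over rows = -4 → not strictly diagonally dominant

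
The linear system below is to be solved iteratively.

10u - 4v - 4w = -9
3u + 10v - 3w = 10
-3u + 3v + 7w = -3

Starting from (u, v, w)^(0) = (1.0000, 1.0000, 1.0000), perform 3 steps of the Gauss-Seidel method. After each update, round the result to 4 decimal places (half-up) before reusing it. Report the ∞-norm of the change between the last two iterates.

0.2104

Iteration 1:
  u = (-9 - (-4)·1.0000 - (-4)·1.0000) / (10) = -0.1000
  v = (10 - (3)·-0.1000 - (-3)·1.0000) / (10) = 1.3300
  w = (-3 - (-3)·-0.1000 - (3)·1.3300) / (7) = -1.0414
Iteration 2:
  u = (-9 - (-4)·1.3300 - (-4)·-1.0414) / (10) = -0.7846
  v = (10 - (3)·-0.7846 - (-3)·-1.0414) / (10) = 0.9230
  w = (-3 - (-3)·-0.7846 - (3)·0.9230) / (7) = -1.1604
Iteration 3:
  u = (-9 - (-4)·0.9230 - (-4)·-1.1604) / (10) = -0.9950
  v = (10 - (3)·-0.9950 - (-3)·-1.1604) / (10) = 0.9504
  w = (-3 - (-3)·-0.9950 - (3)·0.9504) / (7) = -1.2623
Change: (-0.2104, 0.0274, -0.1019) → max |·| = 0.2104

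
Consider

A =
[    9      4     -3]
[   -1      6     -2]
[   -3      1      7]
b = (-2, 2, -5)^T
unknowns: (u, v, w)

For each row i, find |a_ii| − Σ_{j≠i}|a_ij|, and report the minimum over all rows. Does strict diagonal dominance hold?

row 1: |9| − (4+3) = 2
row 2: |6| − (1+2) = 3
row 3: |7| − (3+1) = 3
minimum over rows = 2 → strictly diagonally dominant (convergence guaranteed)

2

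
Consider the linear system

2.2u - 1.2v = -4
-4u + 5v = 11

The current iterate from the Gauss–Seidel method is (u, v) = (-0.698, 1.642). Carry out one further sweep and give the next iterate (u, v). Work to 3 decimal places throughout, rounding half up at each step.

One sweep:
  u = (-4 - (-1.2)·1.642) / (2.2) = -0.923
  v = (11 - (-4)·-0.923) / (5) = 1.462

(-0.923, 1.462)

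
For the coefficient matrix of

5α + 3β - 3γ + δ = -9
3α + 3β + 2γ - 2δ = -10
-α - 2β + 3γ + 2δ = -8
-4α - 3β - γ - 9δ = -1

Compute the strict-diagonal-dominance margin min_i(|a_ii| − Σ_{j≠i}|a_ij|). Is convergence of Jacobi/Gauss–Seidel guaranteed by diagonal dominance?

row 1: |5| − (3+3+1) = -2
row 2: |3| − (3+2+2) = -4
row 3: |3| − (1+2+2) = -2
row 4: |-9| − (4+3+1) = 1
minimum over rows = -4 → not strictly diagonally dominant

-4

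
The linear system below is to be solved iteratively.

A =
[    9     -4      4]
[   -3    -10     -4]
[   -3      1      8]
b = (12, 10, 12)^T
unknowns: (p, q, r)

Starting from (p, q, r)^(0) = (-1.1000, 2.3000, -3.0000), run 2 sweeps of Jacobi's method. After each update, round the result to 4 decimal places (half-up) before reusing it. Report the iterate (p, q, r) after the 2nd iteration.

Iteration 1:
  p = (12 - (-4)·2.3000 - (4)·-3.0000) / (9) = 3.6889
  q = (10 - (-3)·-1.1000 - (-4)·-3.0000) / (-10) = 0.5300
  r = (12 - (-3)·-1.1000 - (1)·2.3000) / (8) = 0.8000
Iteration 2:
  p = (12 - (-4)·0.5300 - (4)·0.8000) / (9) = 1.2133
  q = (10 - (-3)·3.6889 - (-4)·0.8000) / (-10) = -2.4267
  r = (12 - (-3)·3.6889 - (1)·0.5300) / (8) = 2.8171

(1.2133, -2.4267, 2.8171)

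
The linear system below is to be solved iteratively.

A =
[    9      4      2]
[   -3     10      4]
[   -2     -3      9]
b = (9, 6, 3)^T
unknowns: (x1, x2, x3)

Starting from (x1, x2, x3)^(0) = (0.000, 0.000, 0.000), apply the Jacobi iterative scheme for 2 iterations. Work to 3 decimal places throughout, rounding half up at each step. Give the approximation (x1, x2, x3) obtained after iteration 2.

(0.659, 0.767, 0.756)

Iteration 1:
  x1 = (9 - (4)·0.000 - (2)·0.000) / (9) = 1.000
  x2 = (6 - (-3)·0.000 - (4)·0.000) / (10) = 0.600
  x3 = (3 - (-2)·0.000 - (-3)·0.000) / (9) = 0.333
Iteration 2:
  x1 = (9 - (4)·0.600 - (2)·0.333) / (9) = 0.659
  x2 = (6 - (-3)·1.000 - (4)·0.333) / (10) = 0.767
  x3 = (3 - (-2)·1.000 - (-3)·0.600) / (9) = 0.756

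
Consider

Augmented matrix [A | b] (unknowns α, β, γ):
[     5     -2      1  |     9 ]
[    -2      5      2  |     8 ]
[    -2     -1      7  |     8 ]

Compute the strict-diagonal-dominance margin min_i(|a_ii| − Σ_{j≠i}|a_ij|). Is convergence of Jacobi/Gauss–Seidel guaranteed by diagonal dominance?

row 1: |5| − (2+1) = 2
row 2: |5| − (2+2) = 1
row 3: |7| − (2+1) = 4
minimum over rows = 1 → strictly diagonally dominant (convergence guaranteed)

1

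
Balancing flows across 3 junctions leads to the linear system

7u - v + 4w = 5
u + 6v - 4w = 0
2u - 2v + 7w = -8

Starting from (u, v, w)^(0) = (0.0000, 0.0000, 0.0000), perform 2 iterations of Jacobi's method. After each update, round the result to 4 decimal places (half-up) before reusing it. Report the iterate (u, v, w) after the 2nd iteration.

(1.3674, -0.8810, -1.3469)

Iteration 1:
  u = (5 - (-1)·0.0000 - (4)·0.0000) / (7) = 0.7143
  v = (0 - (1)·0.0000 - (-4)·0.0000) / (6) = 0.0000
  w = (-8 - (2)·0.0000 - (-2)·0.0000) / (7) = -1.1429
Iteration 2:
  u = (5 - (-1)·0.0000 - (4)·-1.1429) / (7) = 1.3674
  v = (0 - (1)·0.7143 - (-4)·-1.1429) / (6) = -0.8810
  w = (-8 - (2)·0.7143 - (-2)·0.0000) / (7) = -1.3469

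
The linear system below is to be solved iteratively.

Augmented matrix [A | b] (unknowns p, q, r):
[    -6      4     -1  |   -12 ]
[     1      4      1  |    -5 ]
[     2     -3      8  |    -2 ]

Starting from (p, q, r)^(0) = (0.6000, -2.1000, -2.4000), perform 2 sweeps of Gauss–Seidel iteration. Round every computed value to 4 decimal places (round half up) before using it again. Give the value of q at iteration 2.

-1.4255

Iteration 1:
  p = (-12 - (4)·-2.1000 - (-1)·-2.4000) / (-6) = 1.0000
  q = (-5 - (1)·1.0000 - (1)·-2.4000) / (4) = -0.9000
  r = (-2 - (2)·1.0000 - (-3)·-0.9000) / (8) = -0.8375
Iteration 2:
  p = (-12 - (4)·-0.9000 - (-1)·-0.8375) / (-6) = 1.5396
  q = (-5 - (1)·1.5396 - (1)·-0.8375) / (4) = -1.4255
  r = (-2 - (2)·1.5396 - (-3)·-1.4255) / (8) = -1.1695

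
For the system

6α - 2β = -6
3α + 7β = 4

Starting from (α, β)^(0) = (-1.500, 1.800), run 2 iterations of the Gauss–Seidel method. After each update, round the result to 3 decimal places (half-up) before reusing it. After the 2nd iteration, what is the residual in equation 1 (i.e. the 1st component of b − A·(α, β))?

Iteration 1:
  α = (-6 - (-2)·1.800) / (6) = -0.400
  β = (4 - (3)·-0.400) / (7) = 0.743
Iteration 2:
  α = (-6 - (-2)·0.743) / (6) = -0.752
  β = (4 - (3)·-0.752) / (7) = 0.894
Residual b − A·x = (0.300, -0.002)

0.300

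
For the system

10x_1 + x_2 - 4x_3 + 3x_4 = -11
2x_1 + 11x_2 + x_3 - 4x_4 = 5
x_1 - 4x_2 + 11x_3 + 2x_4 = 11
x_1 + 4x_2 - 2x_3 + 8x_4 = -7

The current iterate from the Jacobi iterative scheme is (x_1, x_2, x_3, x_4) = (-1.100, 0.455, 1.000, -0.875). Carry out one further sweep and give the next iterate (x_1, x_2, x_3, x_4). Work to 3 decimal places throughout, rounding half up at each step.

(-0.483, 0.245, 1.425, -0.715)

One sweep:
  x_1 = (-11 - (1)·0.455 - (-4)·1.000 - (3)·-0.875) / (10) = -0.483
  x_2 = (5 - (2)·-1.100 - (1)·1.000 - (-4)·-0.875) / (11) = 0.245
  x_3 = (11 - (1)·-1.100 - (-4)·0.455 - (2)·-0.875) / (11) = 1.425
  x_4 = (-7 - (1)·-1.100 - (4)·0.455 - (-2)·1.000) / (8) = -0.715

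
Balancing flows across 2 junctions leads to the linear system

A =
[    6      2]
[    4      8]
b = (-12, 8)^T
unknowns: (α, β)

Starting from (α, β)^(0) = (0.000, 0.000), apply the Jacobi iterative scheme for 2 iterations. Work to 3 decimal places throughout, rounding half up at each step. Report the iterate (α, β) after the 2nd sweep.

(-2.333, 2.000)

Iteration 1:
  α = (-12 - (2)·0.000) / (6) = -2.000
  β = (8 - (4)·0.000) / (8) = 1.000
Iteration 2:
  α = (-12 - (2)·1.000) / (6) = -2.333
  β = (8 - (4)·-2.000) / (8) = 2.000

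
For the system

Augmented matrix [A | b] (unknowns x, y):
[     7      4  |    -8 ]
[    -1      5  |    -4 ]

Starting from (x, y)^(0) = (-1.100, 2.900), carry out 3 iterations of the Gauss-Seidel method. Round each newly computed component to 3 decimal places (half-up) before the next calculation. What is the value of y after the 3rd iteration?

-0.929

Iteration 1:
  x = (-8 - (4)·2.900) / (7) = -2.800
  y = (-4 - (-1)·-2.800) / (5) = -1.360
Iteration 2:
  x = (-8 - (4)·-1.360) / (7) = -0.366
  y = (-4 - (-1)·-0.366) / (5) = -0.873
Iteration 3:
  x = (-8 - (4)·-0.873) / (7) = -0.644
  y = (-4 - (-1)·-0.644) / (5) = -0.929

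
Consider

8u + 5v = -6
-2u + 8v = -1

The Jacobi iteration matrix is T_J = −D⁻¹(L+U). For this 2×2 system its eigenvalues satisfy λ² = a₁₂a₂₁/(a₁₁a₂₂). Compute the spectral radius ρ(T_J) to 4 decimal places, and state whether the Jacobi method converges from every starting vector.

a₁₂a₂₁/(a₁₁a₂₂) = (5)·(-2) / ((8)·(8)) = -0.156250
ρ = √|-0.156250| = √0.156250 = 0.3953
ρ < 1, so Jacobi converges

0.3953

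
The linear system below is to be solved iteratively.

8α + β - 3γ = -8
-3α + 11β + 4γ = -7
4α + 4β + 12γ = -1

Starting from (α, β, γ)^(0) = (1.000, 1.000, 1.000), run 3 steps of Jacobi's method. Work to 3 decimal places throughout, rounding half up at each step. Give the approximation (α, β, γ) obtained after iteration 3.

Iteration 1:
  α = (-8 - (1)·1.000 - (-3)·1.000) / (8) = -0.750
  β = (-7 - (-3)·1.000 - (4)·1.000) / (11) = -0.727
  γ = (-1 - (4)·1.000 - (4)·1.000) / (12) = -0.750
Iteration 2:
  α = (-8 - (1)·-0.727 - (-3)·-0.750) / (8) = -1.190
  β = (-7 - (-3)·-0.750 - (4)·-0.750) / (11) = -0.568
  γ = (-1 - (4)·-0.750 - (4)·-0.727) / (12) = 0.409
Iteration 3:
  α = (-8 - (1)·-0.568 - (-3)·0.409) / (8) = -0.776
  β = (-7 - (-3)·-1.190 - (4)·0.409) / (11) = -1.110
  γ = (-1 - (4)·-1.190 - (4)·-0.568) / (12) = 0.503

(-0.776, -1.110, 0.503)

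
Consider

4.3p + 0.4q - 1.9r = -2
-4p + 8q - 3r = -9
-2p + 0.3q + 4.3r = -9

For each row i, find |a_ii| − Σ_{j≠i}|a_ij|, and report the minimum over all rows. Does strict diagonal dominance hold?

row 1: |4.3| − (0.4+1.9) = 2
row 2: |8| − (4+3) = 1
row 3: |4.3| − (2+0.3) = 2
minimum over rows = 1 → strictly diagonally dominant (convergence guaranteed)

1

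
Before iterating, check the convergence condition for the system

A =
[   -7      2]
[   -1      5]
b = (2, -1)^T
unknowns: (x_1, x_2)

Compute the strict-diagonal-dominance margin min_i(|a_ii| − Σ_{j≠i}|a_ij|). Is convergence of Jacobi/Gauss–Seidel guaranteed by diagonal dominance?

4

row 1: |-7| − (2) = 5
row 2: |5| − (1) = 4
minimum over rows = 4 → strictly diagonally dominant (convergence guaranteed)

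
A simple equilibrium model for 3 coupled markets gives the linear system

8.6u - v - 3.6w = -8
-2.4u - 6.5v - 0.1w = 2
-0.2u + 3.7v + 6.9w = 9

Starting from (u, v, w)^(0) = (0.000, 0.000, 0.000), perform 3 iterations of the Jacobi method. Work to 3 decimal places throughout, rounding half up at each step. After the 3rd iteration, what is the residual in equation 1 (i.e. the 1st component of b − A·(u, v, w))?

-0.766

Iteration 1:
  u = (-8 - (-1)·0.000 - (-3.6)·0.000) / (8.6) = -0.930
  v = (2 - (-2.4)·0.000 - (-0.1)·0.000) / (-6.5) = -0.308
  w = (9 - (-0.2)·0.000 - (3.7)·0.000) / (6.9) = 1.304
Iteration 2:
  u = (-8 - (-1)·-0.308 - (-3.6)·1.304) / (8.6) = -0.420
  v = (2 - (-2.4)·-0.930 - (-0.1)·1.304) / (-6.5) = 0.016
  w = (9 - (-0.2)·-0.930 - (3.7)·-0.308) / (6.9) = 1.443
Iteration 3:
  u = (-8 - (-1)·0.016 - (-3.6)·1.443) / (8.6) = -0.324
  v = (2 - (-2.4)·-0.420 - (-0.1)·1.443) / (-6.5) = -0.175
  w = (9 - (-0.2)·-0.420 - (3.7)·0.016) / (6.9) = 1.284
Residual b − A·x = (-0.766, 0.213, 0.723)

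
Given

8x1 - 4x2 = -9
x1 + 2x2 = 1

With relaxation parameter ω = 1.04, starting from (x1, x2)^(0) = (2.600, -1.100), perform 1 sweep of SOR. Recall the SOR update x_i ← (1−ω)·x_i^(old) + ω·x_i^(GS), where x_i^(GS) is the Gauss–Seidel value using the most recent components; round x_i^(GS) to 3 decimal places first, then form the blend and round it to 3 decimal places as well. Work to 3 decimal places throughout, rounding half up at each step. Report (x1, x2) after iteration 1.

(-1.846, 1.524)

Iteration 1:
  x1: GS value = (-9 - (-4)·-1.100) / (8) = -1.675;  x1 ← (1−ω)·2.600 + ω·-1.675 = -1.846
  x2: GS value = (1 - (1)·-1.846) / (2) = 1.423;  x2 ← (1−ω)·-1.100 + ω·1.423 = 1.524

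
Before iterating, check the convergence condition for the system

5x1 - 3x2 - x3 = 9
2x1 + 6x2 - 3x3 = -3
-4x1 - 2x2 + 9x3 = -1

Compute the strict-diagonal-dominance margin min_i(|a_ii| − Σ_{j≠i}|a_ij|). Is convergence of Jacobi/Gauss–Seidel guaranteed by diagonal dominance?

1

row 1: |5| − (3+1) = 1
row 2: |6| − (2+3) = 1
row 3: |9| − (4+2) = 3
minimum over rows = 1 → strictly diagonally dominant (convergence guaranteed)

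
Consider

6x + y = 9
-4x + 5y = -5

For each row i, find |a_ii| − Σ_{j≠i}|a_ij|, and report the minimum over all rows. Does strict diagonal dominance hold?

1

row 1: |6| − (1) = 5
row 2: |5| − (4) = 1
minimum over rows = 1 → strictly diagonally dominant (convergence guaranteed)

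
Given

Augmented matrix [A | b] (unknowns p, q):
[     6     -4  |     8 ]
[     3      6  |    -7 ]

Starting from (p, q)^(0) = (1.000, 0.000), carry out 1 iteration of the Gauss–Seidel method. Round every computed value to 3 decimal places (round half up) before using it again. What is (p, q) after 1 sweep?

(1.333, -1.833)

Iteration 1:
  p = (8 - (-4)·0.000) / (6) = 1.333
  q = (-7 - (3)·1.333) / (6) = -1.833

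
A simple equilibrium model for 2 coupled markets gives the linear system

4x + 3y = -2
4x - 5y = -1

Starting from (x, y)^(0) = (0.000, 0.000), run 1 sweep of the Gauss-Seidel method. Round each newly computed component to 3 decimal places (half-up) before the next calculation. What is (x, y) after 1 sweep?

Iteration 1:
  x = (-2 - (3)·0.000) / (4) = -0.500
  y = (-1 - (4)·-0.500) / (-5) = -0.200

(-0.500, -0.200)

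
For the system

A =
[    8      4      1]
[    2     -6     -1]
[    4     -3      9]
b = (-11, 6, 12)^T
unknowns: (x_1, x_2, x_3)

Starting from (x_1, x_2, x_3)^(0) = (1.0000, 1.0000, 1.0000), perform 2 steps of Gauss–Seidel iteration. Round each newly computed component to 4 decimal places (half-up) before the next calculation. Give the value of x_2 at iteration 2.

Iteration 1:
  x_1 = (-11 - (4)·1.0000 - (1)·1.0000) / (8) = -2.0000
  x_2 = (6 - (2)·-2.0000 - (-1)·1.0000) / (-6) = -1.8333
  x_3 = (12 - (4)·-2.0000 - (-3)·-1.8333) / (9) = 1.6111
Iteration 2:
  x_1 = (-11 - (4)·-1.8333 - (1)·1.6111) / (8) = -0.6597
  x_2 = (6 - (2)·-0.6597 - (-1)·1.6111) / (-6) = -1.4884
  x_3 = (12 - (4)·-0.6597 - (-3)·-1.4884) / (9) = 1.1304

-1.4884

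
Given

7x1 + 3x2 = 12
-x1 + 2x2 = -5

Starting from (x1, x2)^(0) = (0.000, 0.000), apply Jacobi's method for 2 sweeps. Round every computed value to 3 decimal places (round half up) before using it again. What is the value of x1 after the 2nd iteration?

2.786

Iteration 1:
  x1 = (12 - (3)·0.000) / (7) = 1.714
  x2 = (-5 - (-1)·0.000) / (2) = -2.500
Iteration 2:
  x1 = (12 - (3)·-2.500) / (7) = 2.786
  x2 = (-5 - (-1)·1.714) / (2) = -1.643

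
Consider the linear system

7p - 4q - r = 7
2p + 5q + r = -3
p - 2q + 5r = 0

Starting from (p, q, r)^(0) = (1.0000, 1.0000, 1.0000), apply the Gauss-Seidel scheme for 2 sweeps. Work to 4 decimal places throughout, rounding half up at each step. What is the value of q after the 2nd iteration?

Iteration 1:
  p = (7 - (-4)·1.0000 - (-1)·1.0000) / (7) = 1.7143
  q = (-3 - (2)·1.7143 - (1)·1.0000) / (5) = -1.4857
  r = (0 - (1)·1.7143 - (-2)·-1.4857) / (5) = -0.9371
Iteration 2:
  p = (7 - (-4)·-1.4857 - (-1)·-0.9371) / (7) = 0.0172
  q = (-3 - (2)·0.0172 - (1)·-0.9371) / (5) = -0.4195
  r = (0 - (1)·0.0172 - (-2)·-0.4195) / (5) = -0.1712

-0.4195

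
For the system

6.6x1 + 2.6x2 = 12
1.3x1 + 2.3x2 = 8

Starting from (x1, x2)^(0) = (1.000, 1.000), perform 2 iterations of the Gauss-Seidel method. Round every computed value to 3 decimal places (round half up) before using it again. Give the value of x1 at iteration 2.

Iteration 1:
  x1 = (12 - (2.6)·1.000) / (6.6) = 1.424
  x2 = (8 - (1.3)·1.424) / (2.3) = 2.673
Iteration 2:
  x1 = (12 - (2.6)·2.673) / (6.6) = 0.765
  x2 = (8 - (1.3)·0.765) / (2.3) = 3.046

0.765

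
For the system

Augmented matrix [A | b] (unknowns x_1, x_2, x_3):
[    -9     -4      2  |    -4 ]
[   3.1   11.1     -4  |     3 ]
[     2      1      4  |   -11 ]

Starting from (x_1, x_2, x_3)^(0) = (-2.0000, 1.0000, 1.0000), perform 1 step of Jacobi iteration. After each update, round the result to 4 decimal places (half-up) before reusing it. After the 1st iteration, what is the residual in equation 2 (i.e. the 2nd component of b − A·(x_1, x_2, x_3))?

Iteration 1:
  x_1 = (-4 - (-4)·1.0000 - (2)·1.0000) / (-9) = 0.2222
  x_2 = (3 - (3.1)·-2.0000 - (-4)·1.0000) / (11.1) = 1.1892
  x_3 = (-11 - (2)·-2.0000 - (1)·1.0000) / (4) = -2.0000
Residual b − A·x = (6.7566, -18.8889, -4.6336)

-18.8889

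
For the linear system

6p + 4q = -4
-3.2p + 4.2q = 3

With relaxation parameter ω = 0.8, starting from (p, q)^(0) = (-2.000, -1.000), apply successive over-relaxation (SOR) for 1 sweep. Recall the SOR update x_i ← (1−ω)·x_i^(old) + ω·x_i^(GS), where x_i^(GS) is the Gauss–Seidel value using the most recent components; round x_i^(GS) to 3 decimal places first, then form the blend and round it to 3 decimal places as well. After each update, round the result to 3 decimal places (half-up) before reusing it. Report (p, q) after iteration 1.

Iteration 1:
  p: GS value = (-4 - (4)·-1.000) / (6) = 0.000;  p ← (1−ω)·-2.000 + ω·0.000 = -0.400
  q: GS value = (3 - (-3.2)·-0.400) / (4.2) = 0.410;  q ← (1−ω)·-1.000 + ω·0.410 = 0.128

(-0.400, 0.128)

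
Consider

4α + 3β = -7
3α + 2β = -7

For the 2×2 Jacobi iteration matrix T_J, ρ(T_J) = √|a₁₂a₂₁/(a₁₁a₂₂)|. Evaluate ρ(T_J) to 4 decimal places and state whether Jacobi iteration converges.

1.0607

a₁₂a₂₁/(a₁₁a₂₂) = (3)·(3) / ((4)·(2)) = 1.125000
ρ = √|1.125000| = √1.125000 = 1.0607
ρ > 1, so Jacobi diverges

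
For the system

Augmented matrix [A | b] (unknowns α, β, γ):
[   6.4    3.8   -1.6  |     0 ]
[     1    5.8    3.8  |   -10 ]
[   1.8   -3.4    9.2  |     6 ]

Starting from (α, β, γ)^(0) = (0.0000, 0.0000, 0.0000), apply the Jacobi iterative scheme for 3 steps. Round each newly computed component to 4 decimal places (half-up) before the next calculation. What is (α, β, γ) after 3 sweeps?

Iteration 1:
  α = (0 - (3.8)·0.0000 - (-1.6)·0.0000) / (6.4) = 0.0000
  β = (-10 - (1)·0.0000 - (3.8)·0.0000) / (5.8) = -1.7241
  γ = (6 - (1.8)·0.0000 - (-3.4)·0.0000) / (9.2) = 0.6522
Iteration 2:
  α = (0 - (3.8)·-1.7241 - (-1.6)·0.6522) / (6.4) = 1.1867
  β = (-10 - (1)·0.0000 - (3.8)·0.6522) / (5.8) = -2.1514
  γ = (6 - (1.8)·0.0000 - (-3.4)·-1.7241) / (9.2) = 0.0150
Iteration 3:
  α = (0 - (3.8)·-2.1514 - (-1.6)·0.0150) / (6.4) = 1.2811
  β = (-10 - (1)·1.1867 - (3.8)·0.0150) / (5.8) = -1.9386
  γ = (6 - (1.8)·1.1867 - (-3.4)·-2.1514) / (9.2) = -0.3751

(1.2811, -1.9386, -0.3751)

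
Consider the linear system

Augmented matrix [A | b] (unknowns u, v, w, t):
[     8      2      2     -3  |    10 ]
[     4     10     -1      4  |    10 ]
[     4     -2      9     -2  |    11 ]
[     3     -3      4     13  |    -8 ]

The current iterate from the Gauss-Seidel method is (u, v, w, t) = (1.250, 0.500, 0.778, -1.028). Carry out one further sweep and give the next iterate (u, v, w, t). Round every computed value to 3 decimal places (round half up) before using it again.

One sweep:
  u = (10 - (2)·0.500 - (2)·0.778 - (-3)·-1.028) / (8) = 0.545
  v = (10 - (4)·0.545 - (-1)·0.778 - (4)·-1.028) / (10) = 1.271
  w = (11 - (4)·0.545 - (-2)·1.271 - (-2)·-1.028) / (9) = 1.034
  t = (-8 - (3)·0.545 - (-3)·1.271 - (4)·1.034) / (13) = -0.766

(0.545, 1.271, 1.034, -0.766)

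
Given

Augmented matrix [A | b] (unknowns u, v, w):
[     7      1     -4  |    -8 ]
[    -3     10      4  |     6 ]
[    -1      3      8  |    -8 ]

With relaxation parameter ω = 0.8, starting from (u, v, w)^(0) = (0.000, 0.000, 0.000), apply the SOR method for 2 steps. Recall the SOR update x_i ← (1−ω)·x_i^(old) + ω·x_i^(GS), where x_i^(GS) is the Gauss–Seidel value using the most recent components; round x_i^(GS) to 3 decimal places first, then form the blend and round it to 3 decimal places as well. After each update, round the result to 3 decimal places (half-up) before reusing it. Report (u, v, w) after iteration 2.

Iteration 1:
  u: GS value = (-8 - (1)·0.000 - (-4)·0.000) / (7) = -1.143;  u ← (1−ω)·0.000 + ω·-1.143 = -0.914
  v: GS value = (6 - (-3)·-0.914 - (4)·0.000) / (10) = 0.326;  v ← (1−ω)·0.000 + ω·0.326 = 0.261
  w: GS value = (-8 - (-1)·-0.914 - (3)·0.261) / (8) = -1.212;  w ← (1−ω)·0.000 + ω·-1.212 = -0.970
Iteration 2:
  u: GS value = (-8 - (1)·0.261 - (-4)·-0.970) / (7) = -1.734;  u ← (1−ω)·-0.914 + ω·-1.734 = -1.570
  v: GS value = (6 - (-3)·-1.570 - (4)·-0.970) / (10) = 0.517;  v ← (1−ω)·0.261 + ω·0.517 = 0.466
  w: GS value = (-8 - (-1)·-1.570 - (3)·0.466) / (8) = -1.371;  w ← (1−ω)·-0.970 + ω·-1.371 = -1.291

(-1.570, 0.466, -1.291)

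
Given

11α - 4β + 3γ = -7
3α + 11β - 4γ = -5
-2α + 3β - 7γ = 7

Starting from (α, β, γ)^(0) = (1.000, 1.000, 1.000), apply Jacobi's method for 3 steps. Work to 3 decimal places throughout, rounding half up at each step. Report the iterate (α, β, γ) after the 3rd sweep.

(-0.588, -0.672, -1.112)

Iteration 1:
  α = (-7 - (-4)·1.000 - (3)·1.000) / (11) = -0.545
  β = (-5 - (3)·1.000 - (-4)·1.000) / (11) = -0.364
  γ = (7 - (-2)·1.000 - (3)·1.000) / (-7) = -0.857
Iteration 2:
  α = (-7 - (-4)·-0.364 - (3)·-0.857) / (11) = -0.535
  β = (-5 - (3)·-0.545 - (-4)·-0.857) / (11) = -0.618
  γ = (7 - (-2)·-0.545 - (3)·-0.364) / (-7) = -1.000
Iteration 3:
  α = (-7 - (-4)·-0.618 - (3)·-1.000) / (11) = -0.588
  β = (-5 - (3)·-0.535 - (-4)·-1.000) / (11) = -0.672
  γ = (7 - (-2)·-0.535 - (3)·-0.618) / (-7) = -1.112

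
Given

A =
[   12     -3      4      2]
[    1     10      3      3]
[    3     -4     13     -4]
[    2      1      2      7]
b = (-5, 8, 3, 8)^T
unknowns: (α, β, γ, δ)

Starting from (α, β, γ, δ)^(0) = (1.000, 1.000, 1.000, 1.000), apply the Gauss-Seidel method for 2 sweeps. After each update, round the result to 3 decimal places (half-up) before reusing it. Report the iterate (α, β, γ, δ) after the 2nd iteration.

(-0.787, 0.324, 0.843, 1.081)

Iteration 1:
  α = (-5 - (-3)·1.000 - (4)·1.000 - (2)·1.000) / (12) = -0.667
  β = (8 - (1)·-0.667 - (3)·1.000 - (3)·1.000) / (10) = 0.267
  γ = (3 - (3)·-0.667 - (-4)·0.267 - (-4)·1.000) / (13) = 0.775
  δ = (8 - (2)·-0.667 - (1)·0.267 - (2)·0.775) / (7) = 1.074
Iteration 2:
  α = (-5 - (-3)·0.267 - (4)·0.775 - (2)·1.074) / (12) = -0.787
  β = (8 - (1)·-0.787 - (3)·0.775 - (3)·1.074) / (10) = 0.324
  γ = (3 - (3)·-0.787 - (-4)·0.324 - (-4)·1.074) / (13) = 0.843
  δ = (8 - (2)·-0.787 - (1)·0.324 - (2)·0.843) / (7) = 1.081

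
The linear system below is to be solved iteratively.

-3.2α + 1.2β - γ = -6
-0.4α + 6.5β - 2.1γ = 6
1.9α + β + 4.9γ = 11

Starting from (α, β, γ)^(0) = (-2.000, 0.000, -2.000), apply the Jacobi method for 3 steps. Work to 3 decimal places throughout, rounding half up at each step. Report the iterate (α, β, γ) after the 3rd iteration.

(2.256, 1.386, 1.442)

Iteration 1:
  α = (-6 - (1.2)·0.000 - (-1)·-2.000) / (-3.2) = 2.500
  β = (6 - (-0.4)·-2.000 - (-2.1)·-2.000) / (6.5) = 0.154
  γ = (11 - (1.9)·-2.000 - (1)·0.000) / (4.9) = 3.020
Iteration 2:
  α = (-6 - (1.2)·0.154 - (-1)·3.020) / (-3.2) = 0.989
  β = (6 - (-0.4)·2.500 - (-2.1)·3.020) / (6.5) = 2.053
  γ = (11 - (1.9)·2.500 - (1)·0.154) / (4.9) = 1.244
Iteration 3:
  α = (-6 - (1.2)·2.053 - (-1)·1.244) / (-3.2) = 2.256
  β = (6 - (-0.4)·0.989 - (-2.1)·1.244) / (6.5) = 1.386
  γ = (11 - (1.9)·0.989 - (1)·2.053) / (4.9) = 1.442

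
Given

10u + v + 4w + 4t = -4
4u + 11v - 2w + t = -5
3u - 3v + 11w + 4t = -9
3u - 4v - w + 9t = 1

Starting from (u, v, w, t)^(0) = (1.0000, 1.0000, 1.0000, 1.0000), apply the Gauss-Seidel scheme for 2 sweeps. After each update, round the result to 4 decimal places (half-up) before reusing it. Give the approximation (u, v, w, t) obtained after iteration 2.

(-0.2936, -0.5386, -1.0684, -0.1491)

Iteration 1:
  u = (-4 - (1)·1.0000 - (4)·1.0000 - (4)·1.0000) / (10) = -1.3000
  v = (-5 - (4)·-1.3000 - (-2)·1.0000 - (1)·1.0000) / (11) = 0.1091
  w = (-9 - (3)·-1.3000 - (-3)·0.1091 - (4)·1.0000) / (11) = -0.7975
  t = (1 - (3)·-1.3000 - (-4)·0.1091 - (-1)·-0.7975) / (9) = 0.5043
Iteration 2:
  u = (-4 - (1)·0.1091 - (4)·-0.7975 - (4)·0.5043) / (10) = -0.2936
  v = (-5 - (4)·-0.2936 - (-2)·-0.7975 - (1)·0.5043) / (11) = -0.5386
  w = (-9 - (3)·-0.2936 - (-3)·-0.5386 - (4)·0.5043) / (11) = -1.0684
  t = (1 - (3)·-0.2936 - (-4)·-0.5386 - (-1)·-1.0684) / (9) = -0.1491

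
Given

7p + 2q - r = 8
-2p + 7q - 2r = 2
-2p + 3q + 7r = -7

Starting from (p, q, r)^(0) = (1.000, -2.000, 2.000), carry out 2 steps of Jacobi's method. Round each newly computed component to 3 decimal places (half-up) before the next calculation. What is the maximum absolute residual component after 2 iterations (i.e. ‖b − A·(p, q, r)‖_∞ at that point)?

4.448

Iteration 1:
  p = (8 - (2)·-2.000 - (-1)·2.000) / (7) = 2.000
  q = (2 - (-2)·1.000 - (-2)·2.000) / (7) = 1.143
  r = (-7 - (-2)·1.000 - (3)·-2.000) / (7) = 0.143
Iteration 2:
  p = (8 - (2)·1.143 - (-1)·0.143) / (7) = 0.837
  q = (2 - (-2)·2.000 - (-2)·0.143) / (7) = 0.898
  r = (-7 - (-2)·2.000 - (3)·1.143) / (7) = -0.918
Residual b − A·x = (-0.573, -4.448, -1.594); ∞-norm = 4.448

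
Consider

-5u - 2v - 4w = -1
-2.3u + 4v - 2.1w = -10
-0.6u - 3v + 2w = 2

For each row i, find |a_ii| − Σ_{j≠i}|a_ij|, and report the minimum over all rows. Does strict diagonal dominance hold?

-1.6

row 1: |-5| − (2+4) = -1
row 2: |4| − (2.3+2.1) = -0.4
row 3: |2| − (0.6+3) = -1.6
minimum over rows = -1.6 → not strictly diagonally dominant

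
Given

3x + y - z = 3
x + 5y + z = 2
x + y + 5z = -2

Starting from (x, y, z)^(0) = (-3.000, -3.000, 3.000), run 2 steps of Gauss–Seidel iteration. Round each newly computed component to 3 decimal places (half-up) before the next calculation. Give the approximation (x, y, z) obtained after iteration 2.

Iteration 1:
  x = (3 - (1)·-3.000 - (-1)·3.000) / (3) = 3.000
  y = (2 - (1)·3.000 - (1)·3.000) / (5) = -0.800
  z = (-2 - (1)·3.000 - (1)·-0.800) / (5) = -0.840
Iteration 2:
  x = (3 - (1)·-0.800 - (-1)·-0.840) / (3) = 0.987
  y = (2 - (1)·0.987 - (1)·-0.840) / (5) = 0.371
  z = (-2 - (1)·0.987 - (1)·0.371) / (5) = -0.672

(0.987, 0.371, -0.672)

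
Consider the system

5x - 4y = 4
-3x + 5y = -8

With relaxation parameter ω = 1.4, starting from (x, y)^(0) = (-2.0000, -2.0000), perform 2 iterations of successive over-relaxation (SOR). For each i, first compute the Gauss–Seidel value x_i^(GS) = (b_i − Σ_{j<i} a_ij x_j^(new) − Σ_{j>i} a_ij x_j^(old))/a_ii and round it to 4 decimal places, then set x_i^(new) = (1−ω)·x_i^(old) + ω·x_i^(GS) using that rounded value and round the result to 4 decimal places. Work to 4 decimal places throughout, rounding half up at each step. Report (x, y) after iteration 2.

Iteration 1:
  x: GS value = (4 - (-4)·-2.0000) / (5) = -0.8000;  x ← (1−ω)·-2.0000 + ω·-0.8000 = -0.3200
  y: GS value = (-8 - (-3)·-0.3200) / (5) = -1.7920;  y ← (1−ω)·-2.0000 + ω·-1.7920 = -1.7088
Iteration 2:
  x: GS value = (4 - (-4)·-1.7088) / (5) = -0.5670;  x ← (1−ω)·-0.3200 + ω·-0.5670 = -0.6658
  y: GS value = (-8 - (-3)·-0.6658) / (5) = -1.9995;  y ← (1−ω)·-1.7088 + ω·-1.9995 = -2.1158

(-0.6658, -2.1158)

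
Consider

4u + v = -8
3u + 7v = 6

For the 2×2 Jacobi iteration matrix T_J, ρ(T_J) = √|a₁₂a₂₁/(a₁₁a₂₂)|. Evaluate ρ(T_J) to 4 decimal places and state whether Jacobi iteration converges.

a₁₂a₂₁/(a₁₁a₂₂) = (1)·(3) / ((4)·(7)) = 0.107143
ρ = √|0.107143| = √0.107143 = 0.3273
ρ < 1, so Jacobi converges

0.3273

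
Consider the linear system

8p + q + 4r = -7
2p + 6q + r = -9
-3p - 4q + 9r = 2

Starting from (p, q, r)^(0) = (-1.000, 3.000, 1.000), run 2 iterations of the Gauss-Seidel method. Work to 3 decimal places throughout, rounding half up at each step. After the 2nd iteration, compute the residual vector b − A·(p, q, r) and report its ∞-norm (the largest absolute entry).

Iteration 1:
  p = (-7 - (1)·3.000 - (4)·1.000) / (8) = -1.750
  q = (-9 - (2)·-1.750 - (1)·1.000) / (6) = -1.083
  r = (2 - (-3)·-1.750 - (-4)·-1.083) / (9) = -0.842
Iteration 2:
  p = (-7 - (1)·-1.083 - (4)·-0.842) / (8) = -0.319
  q = (-9 - (2)·-0.319 - (1)·-0.842) / (6) = -1.253
  r = (2 - (-3)·-0.319 - (-4)·-1.253) / (9) = -0.441
Residual b − A·x = (-1.431, -0.403, 0.000); ∞-norm = 1.431

1.431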